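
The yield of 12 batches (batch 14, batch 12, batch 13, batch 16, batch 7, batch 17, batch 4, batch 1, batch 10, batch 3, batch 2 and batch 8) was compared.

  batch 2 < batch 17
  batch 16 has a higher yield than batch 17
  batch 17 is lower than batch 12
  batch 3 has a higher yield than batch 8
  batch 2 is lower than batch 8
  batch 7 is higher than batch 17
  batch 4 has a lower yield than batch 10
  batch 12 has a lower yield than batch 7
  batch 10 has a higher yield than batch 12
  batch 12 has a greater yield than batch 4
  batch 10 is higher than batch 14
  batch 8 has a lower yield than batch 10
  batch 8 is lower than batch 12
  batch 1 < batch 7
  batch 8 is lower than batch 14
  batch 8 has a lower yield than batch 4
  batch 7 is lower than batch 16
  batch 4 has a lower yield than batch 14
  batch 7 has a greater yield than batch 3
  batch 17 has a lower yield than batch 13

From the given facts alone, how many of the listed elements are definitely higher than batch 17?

The elements the relations force above batch 17 are batch 13, batch 12, batch 10, batch 7, batch 16 — no chain reaches any other.
That is 5.

5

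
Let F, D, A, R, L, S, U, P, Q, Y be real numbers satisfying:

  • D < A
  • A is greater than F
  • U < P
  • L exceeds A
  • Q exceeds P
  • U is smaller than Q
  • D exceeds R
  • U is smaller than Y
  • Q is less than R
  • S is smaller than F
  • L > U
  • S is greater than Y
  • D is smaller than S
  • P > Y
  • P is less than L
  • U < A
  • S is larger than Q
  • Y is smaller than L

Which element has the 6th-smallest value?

Chaining the given pairs: U < Y < P < Q < R < D < S < F < A < L.
The 6th smallest is D.

D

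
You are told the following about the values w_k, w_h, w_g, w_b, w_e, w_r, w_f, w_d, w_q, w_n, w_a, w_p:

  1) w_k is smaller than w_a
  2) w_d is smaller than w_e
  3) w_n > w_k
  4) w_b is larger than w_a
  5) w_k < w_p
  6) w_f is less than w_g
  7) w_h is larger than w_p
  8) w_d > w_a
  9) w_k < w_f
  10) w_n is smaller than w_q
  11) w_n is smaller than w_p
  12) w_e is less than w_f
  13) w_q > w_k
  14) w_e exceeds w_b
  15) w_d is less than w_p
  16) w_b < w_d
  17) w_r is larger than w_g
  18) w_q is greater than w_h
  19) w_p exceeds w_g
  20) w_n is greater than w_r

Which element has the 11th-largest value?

w_a

The consecutive relations fix a unique order: w_k < w_a < w_b < w_d < w_e < w_f < w_g < w_r < w_n < w_p < w_h < w_q.
Counting 11 from the largest end gives w_a.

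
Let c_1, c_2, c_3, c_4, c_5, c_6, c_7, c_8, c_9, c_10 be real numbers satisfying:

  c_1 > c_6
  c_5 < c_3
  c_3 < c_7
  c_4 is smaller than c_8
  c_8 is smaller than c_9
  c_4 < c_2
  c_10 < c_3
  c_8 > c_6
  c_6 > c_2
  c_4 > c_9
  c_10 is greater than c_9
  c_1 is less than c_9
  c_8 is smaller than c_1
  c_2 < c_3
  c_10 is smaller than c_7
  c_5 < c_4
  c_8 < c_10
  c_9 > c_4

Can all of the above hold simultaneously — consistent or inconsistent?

We have c_9 < c_4 stated directly, yet also c_4 < c_2 < c_6 < c_8 < c_1 < c_9 by chaining the others — so c_4 < c_9. Contradiction.

inconsistent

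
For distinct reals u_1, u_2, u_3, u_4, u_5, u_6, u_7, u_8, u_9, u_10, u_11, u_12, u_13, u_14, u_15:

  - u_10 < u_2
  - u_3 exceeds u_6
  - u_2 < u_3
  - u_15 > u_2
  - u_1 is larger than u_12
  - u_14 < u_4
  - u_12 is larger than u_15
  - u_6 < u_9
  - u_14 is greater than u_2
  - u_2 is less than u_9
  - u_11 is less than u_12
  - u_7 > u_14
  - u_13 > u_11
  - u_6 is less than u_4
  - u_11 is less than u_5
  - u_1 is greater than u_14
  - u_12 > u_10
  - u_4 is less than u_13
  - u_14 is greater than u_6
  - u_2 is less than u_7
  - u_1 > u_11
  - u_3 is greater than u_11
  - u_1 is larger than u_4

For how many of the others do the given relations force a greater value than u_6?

7

From u_6 the given relations immediately reach u_14, u_4, u_3, u_9.
From those, u_7, u_13, u_1 — 7 in total.
Nothing else is reachable above u_6; 7 in all.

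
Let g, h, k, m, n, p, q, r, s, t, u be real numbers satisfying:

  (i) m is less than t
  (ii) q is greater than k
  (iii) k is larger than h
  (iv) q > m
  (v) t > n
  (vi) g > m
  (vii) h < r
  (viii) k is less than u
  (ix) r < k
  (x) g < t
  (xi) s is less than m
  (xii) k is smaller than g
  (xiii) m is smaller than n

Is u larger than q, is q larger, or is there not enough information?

undetermined

Following every chain through q: below q we get s, h, r, k, m.
u is not reached, and no chain runs the other way from u to q.
So the given relations leave the order of q and u undetermined.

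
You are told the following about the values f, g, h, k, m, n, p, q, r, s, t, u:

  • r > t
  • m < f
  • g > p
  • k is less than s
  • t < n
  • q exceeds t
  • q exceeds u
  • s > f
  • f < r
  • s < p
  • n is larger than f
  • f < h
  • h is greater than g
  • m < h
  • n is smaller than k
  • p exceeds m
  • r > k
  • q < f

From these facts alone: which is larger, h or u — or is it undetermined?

h

u < q and q < f give u < f.
Then f < n extends the chain to n.
With n < k: u < q < f < n < k.
With k < s: u < q < f < n < k < s.
With s < p: u < q < f < n < k < s < p.
Then p < g extends the chain to g.
Then g < h extends the chain to h.
So h is larger.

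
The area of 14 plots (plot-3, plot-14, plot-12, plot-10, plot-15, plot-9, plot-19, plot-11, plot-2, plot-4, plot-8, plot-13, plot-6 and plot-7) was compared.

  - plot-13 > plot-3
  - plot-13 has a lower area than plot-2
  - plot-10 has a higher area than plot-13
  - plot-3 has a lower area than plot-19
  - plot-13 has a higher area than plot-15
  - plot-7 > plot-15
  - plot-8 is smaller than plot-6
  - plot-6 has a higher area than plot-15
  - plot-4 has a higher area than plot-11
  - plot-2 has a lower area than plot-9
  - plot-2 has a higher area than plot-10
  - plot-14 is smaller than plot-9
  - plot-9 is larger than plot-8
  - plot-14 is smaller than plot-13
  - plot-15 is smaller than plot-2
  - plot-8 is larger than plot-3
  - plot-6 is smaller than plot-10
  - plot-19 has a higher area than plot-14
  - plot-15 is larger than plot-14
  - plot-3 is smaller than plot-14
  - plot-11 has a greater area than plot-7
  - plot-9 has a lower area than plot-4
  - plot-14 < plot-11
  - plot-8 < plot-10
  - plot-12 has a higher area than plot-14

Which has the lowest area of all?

plot-3

plot-14 is not least since plot-3 < plot-14; plot-15 is not least since plot-14 < plot-15; plot-7 is not least since plot-15 < plot-7; plot-8 is not least since plot-3 < plot-8; plot-13 is not least since plot-3 < plot-13; plot-6 is not least since plot-8 < plot-6; plot-10 is not least since plot-13 < plot-10; plot-19 is not least since plot-3 < plot-19; plot-2 is not least since plot-13 < plot-2; plot-12 is not least since plot-14 < plot-12; plot-9 is not least since plot-2 < plot-9; plot-11 is not least since plot-14 < plot-11; plot-4 is not least since plot-11 < plot-4.
Only plot-3 has nothing below it, so plot-3 is the lowest area.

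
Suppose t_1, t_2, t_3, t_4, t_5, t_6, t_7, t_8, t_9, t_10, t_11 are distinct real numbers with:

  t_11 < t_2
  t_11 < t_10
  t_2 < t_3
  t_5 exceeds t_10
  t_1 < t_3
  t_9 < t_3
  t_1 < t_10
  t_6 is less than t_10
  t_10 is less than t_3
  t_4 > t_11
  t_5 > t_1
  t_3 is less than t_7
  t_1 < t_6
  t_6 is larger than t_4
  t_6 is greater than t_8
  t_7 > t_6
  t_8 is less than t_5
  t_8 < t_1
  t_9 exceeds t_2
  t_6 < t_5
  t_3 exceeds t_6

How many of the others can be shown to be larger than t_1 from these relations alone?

Directly above t_1: t_6, t_10, t_3, t_5.
One step further: t_7 (5 so far).
No other element is forced above t_1 by the given relations, so the count is 5.

5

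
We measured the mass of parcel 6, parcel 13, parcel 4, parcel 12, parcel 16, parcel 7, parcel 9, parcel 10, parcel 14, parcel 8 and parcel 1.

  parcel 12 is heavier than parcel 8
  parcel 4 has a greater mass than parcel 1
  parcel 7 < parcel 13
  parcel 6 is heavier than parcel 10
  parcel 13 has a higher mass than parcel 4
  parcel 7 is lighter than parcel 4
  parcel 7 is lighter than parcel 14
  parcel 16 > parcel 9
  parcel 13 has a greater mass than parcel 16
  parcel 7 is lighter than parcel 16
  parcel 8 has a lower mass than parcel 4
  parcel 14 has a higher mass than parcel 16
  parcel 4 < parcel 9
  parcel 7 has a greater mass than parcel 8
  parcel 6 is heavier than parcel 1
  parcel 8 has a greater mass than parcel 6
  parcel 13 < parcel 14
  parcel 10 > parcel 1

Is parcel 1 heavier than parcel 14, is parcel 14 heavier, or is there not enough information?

Following the relations from parcel 1: parcel 1 < parcel 6 < parcel 8 < parcel 7 < parcel 4 < parcel 9 < parcel 16 < parcel 13 < parcel 14.
So parcel 14 is heavier.

parcel 14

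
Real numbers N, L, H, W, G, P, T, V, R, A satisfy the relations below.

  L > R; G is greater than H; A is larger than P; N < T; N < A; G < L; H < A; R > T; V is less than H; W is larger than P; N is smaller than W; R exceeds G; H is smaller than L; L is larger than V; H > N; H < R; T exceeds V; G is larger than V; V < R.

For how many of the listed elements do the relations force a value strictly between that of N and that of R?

3

The relations place N below R. An element lies strictly between them when it is forced above N and also forced below R.
Above N: {H, T, A, G, L, W}. Below R: {V, H, T, G}.
Intersection: {H, T, G} — 3.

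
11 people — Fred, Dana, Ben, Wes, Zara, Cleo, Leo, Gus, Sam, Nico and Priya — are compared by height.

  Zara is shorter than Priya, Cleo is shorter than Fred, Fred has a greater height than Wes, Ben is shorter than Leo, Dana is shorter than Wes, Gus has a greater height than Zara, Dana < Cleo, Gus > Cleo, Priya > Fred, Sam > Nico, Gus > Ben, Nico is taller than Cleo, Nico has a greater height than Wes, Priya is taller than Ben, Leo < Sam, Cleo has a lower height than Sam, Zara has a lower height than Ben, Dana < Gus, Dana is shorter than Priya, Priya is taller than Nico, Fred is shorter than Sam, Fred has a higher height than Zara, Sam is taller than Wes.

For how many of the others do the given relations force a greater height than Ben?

4

From Ben the given relations immediately reach Leo, Priya, Gus.
From those, Sam — 4 in total.
Nothing else is reachable above Ben; 4 in all.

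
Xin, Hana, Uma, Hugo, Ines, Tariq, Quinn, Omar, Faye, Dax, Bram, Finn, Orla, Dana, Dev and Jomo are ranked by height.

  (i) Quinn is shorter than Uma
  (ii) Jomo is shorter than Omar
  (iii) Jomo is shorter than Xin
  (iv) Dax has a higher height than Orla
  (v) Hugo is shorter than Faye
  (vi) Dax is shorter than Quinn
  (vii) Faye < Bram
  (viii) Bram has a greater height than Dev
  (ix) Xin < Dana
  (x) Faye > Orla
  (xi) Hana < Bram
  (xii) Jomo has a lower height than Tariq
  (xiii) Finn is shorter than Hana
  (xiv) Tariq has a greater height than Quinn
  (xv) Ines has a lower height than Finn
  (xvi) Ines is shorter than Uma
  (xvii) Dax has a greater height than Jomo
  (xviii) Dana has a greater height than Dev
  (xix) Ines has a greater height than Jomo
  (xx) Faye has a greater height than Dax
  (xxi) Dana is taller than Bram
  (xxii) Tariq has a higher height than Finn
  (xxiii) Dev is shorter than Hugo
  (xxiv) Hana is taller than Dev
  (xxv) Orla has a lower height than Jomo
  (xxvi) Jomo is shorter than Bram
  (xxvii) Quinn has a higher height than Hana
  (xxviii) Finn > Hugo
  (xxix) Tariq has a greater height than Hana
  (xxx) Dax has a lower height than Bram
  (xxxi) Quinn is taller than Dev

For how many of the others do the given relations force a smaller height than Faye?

The elements the relations force below Faye are Orla, Jomo, Dev, Dax, Hugo — no chain reaches any other.
That is 5.

5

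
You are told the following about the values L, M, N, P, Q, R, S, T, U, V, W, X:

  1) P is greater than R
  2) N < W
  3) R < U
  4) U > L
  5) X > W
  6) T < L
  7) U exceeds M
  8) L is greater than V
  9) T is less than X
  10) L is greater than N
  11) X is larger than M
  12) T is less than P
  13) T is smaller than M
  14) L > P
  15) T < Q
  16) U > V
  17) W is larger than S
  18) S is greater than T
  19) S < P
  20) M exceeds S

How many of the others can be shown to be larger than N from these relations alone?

4

Directly above N: L, W.
One step further: X, U (4 so far).
Nothing else is reachable above N; 4 in all.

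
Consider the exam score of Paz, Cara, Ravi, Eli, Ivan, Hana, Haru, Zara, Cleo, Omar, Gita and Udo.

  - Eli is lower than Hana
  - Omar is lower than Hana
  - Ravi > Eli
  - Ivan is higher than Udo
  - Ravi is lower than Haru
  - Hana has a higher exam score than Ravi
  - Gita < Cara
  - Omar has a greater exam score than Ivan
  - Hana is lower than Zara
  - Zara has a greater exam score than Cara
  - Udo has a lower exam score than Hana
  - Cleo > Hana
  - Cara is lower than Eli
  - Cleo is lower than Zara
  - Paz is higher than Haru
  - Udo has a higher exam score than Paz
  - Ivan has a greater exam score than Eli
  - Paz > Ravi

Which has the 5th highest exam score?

Chaining the given pairs: Gita < Cara < Eli < Ravi < Haru < Paz < Udo < Ivan < Omar < Hana < Cleo < Zara.
The 5th largest is Ivan.

Ivan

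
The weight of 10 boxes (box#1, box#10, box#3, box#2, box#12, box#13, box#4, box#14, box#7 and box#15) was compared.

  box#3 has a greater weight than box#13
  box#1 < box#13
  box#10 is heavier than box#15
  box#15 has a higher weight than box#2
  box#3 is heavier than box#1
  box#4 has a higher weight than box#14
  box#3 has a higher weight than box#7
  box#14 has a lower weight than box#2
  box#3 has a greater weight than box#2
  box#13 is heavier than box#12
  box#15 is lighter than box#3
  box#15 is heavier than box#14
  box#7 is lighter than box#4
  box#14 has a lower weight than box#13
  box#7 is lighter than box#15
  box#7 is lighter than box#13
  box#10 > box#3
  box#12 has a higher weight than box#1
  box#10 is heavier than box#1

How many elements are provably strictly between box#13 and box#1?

The relations place box#1 below box#13. An element lies strictly between them when it is forced above box#1 and also forced below box#13.
Above box#1: {box#12, box#3, box#10}. Below box#13: {box#12, box#7, box#14}.
Intersection: {box#12} — 1.

1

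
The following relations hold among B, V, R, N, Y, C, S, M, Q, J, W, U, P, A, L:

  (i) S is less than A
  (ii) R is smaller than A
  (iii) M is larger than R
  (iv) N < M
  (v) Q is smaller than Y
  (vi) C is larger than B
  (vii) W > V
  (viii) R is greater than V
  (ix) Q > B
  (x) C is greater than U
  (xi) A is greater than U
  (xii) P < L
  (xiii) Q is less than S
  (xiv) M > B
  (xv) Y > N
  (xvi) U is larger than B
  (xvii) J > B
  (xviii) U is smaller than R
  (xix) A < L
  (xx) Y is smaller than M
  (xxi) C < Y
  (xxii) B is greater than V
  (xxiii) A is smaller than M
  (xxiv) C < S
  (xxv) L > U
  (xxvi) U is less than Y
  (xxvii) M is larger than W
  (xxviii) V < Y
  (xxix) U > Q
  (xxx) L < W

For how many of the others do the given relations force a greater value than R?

4

Directly above R: A, M.
One step further: L (3 so far).
One step further: W (4 so far).
Nothing else is reachable above R; 4 in all.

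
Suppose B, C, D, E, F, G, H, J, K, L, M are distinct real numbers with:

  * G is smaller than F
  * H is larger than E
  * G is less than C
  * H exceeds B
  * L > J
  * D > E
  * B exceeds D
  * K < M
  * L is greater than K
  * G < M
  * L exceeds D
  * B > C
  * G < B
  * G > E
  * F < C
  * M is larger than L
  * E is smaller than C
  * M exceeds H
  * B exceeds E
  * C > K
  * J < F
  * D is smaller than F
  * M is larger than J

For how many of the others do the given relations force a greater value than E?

8

Directly above E: D, G, C, B, H.
One step further: F, L, M (8 so far).
Nothing else is reachable above E; 8 in all.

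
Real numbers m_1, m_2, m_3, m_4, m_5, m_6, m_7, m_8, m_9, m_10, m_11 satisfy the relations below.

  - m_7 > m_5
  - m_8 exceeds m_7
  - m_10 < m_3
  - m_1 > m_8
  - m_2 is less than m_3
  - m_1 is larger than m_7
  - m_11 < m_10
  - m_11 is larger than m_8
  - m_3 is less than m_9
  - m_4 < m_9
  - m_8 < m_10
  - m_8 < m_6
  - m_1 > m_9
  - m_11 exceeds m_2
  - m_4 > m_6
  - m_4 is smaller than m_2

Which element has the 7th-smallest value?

m_11

The consecutive relations fix a unique order: m_5 < m_7 < m_8 < m_6 < m_4 < m_2 < m_11 < m_10 < m_3 < m_9 < m_1.
The 7th smallest is m_11.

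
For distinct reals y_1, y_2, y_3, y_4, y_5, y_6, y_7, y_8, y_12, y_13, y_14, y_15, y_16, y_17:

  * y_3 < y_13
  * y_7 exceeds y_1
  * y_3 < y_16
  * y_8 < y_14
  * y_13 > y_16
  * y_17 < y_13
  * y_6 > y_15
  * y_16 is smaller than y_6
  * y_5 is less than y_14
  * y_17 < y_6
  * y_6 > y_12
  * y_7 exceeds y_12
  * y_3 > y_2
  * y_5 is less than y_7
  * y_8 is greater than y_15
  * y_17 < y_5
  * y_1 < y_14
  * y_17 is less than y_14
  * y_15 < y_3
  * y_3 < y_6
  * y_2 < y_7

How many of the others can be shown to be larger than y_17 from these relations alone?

5

The elements the relations force above y_17 are y_5, y_6, y_13, y_7, y_14 — no chain reaches any other.
That is 5.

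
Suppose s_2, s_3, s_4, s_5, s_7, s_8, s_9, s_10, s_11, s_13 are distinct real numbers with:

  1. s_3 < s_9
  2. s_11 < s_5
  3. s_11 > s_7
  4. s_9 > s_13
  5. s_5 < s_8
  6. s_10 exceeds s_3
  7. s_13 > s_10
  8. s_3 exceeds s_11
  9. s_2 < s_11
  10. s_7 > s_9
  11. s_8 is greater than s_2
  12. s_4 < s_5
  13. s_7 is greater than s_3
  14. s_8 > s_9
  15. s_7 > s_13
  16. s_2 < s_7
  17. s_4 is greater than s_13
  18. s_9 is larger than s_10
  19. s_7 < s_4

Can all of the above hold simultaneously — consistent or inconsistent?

inconsistent

We have s_7 < s_11 stated directly, yet also s_11 < s_3 < s_10 < s_13 < s_9 < s_7 by chaining the others — so s_11 < s_7. Contradiction.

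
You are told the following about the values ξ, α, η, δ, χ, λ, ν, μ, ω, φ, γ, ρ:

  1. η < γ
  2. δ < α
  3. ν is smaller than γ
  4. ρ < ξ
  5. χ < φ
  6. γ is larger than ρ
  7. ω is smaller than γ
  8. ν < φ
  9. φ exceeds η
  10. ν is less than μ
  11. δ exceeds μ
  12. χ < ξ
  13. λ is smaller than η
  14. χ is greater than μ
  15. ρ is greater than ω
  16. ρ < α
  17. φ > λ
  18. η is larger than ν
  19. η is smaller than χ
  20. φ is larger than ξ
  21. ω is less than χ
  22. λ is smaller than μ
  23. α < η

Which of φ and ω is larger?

φ

ω < ρ < α < η < χ < ξ < φ, by transitivity through ρ, α, η, χ, ξ.
So ω < φ; φ is the larger of the two.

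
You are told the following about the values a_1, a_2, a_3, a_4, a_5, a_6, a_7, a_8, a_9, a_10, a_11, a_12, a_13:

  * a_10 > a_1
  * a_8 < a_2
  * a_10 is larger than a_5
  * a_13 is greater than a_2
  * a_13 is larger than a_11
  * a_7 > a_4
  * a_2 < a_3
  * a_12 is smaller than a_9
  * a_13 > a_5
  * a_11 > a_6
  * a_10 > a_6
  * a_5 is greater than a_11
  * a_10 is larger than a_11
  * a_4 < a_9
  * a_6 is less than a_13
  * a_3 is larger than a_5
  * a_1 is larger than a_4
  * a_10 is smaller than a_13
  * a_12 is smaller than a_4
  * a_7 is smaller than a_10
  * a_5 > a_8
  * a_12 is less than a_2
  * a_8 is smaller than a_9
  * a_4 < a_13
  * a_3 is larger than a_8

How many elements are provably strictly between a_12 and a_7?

The relations place a_12 below a_7. An element lies strictly between them when it is forced above a_12 and also forced below a_7.
Above a_12: {a_4, a_1, a_10, a_2, a_13, a_3, a_9}. Below a_7: {a_4}.
Intersection: {a_4} — 1.

1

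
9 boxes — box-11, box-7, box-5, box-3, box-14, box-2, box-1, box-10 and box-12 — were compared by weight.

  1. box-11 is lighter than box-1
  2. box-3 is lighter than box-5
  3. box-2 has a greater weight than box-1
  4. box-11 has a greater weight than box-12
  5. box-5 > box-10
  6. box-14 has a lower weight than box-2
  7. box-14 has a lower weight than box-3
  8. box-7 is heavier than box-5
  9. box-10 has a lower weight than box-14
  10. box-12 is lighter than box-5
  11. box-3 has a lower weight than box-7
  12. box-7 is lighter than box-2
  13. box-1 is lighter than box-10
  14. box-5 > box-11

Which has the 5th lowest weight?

Piecing the relations together gives one ordering: box-12 < box-11 < box-1 < box-10 < box-14 < box-3 < box-5 < box-7 < box-2.
The 5th smallest is box-14.

box-14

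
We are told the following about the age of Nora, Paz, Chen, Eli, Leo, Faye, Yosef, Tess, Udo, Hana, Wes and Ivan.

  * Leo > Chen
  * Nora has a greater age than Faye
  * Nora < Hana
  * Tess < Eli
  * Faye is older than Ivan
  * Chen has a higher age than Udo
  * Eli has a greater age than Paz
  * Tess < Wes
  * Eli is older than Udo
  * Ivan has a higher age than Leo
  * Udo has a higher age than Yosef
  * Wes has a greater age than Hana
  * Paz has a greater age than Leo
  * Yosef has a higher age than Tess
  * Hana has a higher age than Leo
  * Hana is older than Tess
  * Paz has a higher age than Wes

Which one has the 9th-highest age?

The consecutive relations fix a unique order: Tess < Yosef < Udo < Chen < Leo < Ivan < Faye < Nora < Hana < Wes < Paz < Eli.
Counting 9 from the largest end gives Chen.

Chen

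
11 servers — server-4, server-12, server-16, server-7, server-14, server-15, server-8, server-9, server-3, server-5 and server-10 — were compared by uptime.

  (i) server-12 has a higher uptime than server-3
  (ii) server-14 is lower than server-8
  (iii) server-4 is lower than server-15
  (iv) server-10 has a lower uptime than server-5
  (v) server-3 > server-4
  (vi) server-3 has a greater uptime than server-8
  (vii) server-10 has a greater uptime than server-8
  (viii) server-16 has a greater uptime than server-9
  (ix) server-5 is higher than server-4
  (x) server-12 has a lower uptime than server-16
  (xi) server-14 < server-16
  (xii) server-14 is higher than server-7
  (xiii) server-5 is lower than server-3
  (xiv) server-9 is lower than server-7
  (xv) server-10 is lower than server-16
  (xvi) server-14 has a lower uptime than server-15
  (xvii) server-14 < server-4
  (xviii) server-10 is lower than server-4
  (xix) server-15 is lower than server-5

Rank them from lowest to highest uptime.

Nothing is placed below server-9, so it is least; from there server-9 < server-7; server-7 < server-14; server-14 < server-8; server-8 < server-10; server-10 < server-4; server-4 < server-15; server-15 < server-5; server-5 < server-3; server-3 < server-12; server-12 < server-16, each given directly.

server-9 < server-7 < server-14 < server-8 < server-10 < server-4 < server-15 < server-5 < server-3 < server-12 < server-16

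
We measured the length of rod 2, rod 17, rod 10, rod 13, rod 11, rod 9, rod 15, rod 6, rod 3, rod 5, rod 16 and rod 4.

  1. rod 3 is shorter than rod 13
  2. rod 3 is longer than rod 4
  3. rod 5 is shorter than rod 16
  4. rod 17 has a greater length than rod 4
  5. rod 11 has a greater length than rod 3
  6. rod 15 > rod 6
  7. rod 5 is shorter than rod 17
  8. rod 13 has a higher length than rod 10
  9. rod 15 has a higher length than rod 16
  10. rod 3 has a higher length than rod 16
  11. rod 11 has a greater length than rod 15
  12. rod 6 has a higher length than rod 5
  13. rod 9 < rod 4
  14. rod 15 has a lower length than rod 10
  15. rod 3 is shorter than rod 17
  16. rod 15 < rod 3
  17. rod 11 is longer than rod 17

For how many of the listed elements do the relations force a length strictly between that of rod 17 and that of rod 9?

Chaining upward from rod 9 reaches: rod 4, rod 3, rod 13, rod 11.
Chaining downward from rod 17 reaches: rod 5, rod 16, rod 6, rod 4, rod 15, rod 3.
Strictly between rod 9 and rod 17 are those in both lists: rod 4, rod 3 — 2 elements.

2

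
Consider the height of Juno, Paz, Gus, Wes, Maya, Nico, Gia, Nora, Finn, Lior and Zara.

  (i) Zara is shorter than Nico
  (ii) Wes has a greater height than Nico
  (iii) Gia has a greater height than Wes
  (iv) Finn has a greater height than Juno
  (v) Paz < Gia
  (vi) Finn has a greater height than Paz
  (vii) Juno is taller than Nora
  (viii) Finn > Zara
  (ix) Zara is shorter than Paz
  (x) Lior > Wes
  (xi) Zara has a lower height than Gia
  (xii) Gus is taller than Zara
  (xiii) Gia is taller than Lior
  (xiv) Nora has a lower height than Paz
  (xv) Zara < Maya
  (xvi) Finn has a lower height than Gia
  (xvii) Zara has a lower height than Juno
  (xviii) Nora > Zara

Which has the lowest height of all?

Chaining upward from Zara: directly above it, Nora, Juno, Nico, Paz, Gus, Maya, Finn, Gia; then Wes; then Lior.
That covers every other element, and nothing is given below Zara, so Zara is the lowest height.

Zara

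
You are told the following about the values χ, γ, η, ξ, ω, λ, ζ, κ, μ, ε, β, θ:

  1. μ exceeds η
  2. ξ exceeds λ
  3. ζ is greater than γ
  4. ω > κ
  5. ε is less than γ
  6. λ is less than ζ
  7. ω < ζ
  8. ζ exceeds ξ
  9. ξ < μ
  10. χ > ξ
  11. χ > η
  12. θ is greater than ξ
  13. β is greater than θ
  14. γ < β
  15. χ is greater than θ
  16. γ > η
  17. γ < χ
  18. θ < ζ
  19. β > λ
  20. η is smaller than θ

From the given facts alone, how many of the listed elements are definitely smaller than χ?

6

Directly below χ: η, γ, ξ, θ.
One step further: ε, λ (6 so far).
No other element is forced below χ by the given relations, so the count is 6.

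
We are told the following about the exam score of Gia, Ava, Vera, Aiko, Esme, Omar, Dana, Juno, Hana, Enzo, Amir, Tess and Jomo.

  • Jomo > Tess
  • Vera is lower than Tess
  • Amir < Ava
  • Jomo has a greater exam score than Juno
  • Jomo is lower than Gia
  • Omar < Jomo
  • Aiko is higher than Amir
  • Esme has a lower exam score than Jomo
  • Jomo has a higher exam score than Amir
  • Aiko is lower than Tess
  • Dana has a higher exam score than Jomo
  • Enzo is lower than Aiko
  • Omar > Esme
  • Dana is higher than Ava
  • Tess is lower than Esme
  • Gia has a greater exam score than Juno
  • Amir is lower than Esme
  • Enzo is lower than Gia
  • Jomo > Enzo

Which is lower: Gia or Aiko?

Aiko

Aiko < Tess < Esme < Omar < Jomo < Gia, by transitivity through Tess, Esme, Omar, Jomo.
So Aiko < Gia; Aiko is the lower of the two.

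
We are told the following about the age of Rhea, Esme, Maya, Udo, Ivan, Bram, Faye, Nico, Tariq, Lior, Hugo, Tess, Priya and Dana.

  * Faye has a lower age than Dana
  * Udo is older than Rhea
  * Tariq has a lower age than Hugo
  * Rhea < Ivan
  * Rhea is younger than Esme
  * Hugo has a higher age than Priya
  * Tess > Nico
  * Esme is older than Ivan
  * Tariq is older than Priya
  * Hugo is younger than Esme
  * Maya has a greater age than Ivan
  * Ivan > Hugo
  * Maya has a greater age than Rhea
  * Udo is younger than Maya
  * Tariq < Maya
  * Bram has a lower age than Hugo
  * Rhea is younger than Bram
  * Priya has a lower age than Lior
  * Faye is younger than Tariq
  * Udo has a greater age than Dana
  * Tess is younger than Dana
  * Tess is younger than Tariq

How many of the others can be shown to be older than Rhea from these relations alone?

The elements the relations force above Rhea are Bram, Hugo, Ivan, Esme, Udo, Maya — no chain reaches any other.
That is 6.

6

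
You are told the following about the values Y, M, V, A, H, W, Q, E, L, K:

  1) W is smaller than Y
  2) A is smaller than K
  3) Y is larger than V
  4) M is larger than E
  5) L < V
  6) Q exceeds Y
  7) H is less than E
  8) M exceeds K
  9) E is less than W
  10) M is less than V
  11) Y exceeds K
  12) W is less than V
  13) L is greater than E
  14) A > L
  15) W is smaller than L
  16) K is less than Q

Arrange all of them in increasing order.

H < E < W < L < A < K < M < V < Y < Q

Each adjacent pair is fixed by a given relation: H < E; E < W; W < L; L < A; A < K; K < M; M < V; V < Y; Y < Q. Chaining them end to end gives the full order.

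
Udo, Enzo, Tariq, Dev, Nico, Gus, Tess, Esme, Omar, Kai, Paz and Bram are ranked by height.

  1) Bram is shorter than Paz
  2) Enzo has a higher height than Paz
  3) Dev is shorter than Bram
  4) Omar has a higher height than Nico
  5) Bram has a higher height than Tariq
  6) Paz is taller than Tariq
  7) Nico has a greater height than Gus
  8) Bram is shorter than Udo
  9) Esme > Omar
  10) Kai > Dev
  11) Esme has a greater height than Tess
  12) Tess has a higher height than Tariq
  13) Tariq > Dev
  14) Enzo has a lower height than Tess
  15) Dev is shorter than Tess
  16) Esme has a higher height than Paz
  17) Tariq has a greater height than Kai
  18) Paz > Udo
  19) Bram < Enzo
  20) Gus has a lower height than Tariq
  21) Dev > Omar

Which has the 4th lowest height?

Chaining the given pairs: Gus < Nico < Omar < Dev < Kai < Tariq < Bram < Udo < Paz < Enzo < Tess < Esme.
Counting 4 from the smallest end gives Dev.

Dev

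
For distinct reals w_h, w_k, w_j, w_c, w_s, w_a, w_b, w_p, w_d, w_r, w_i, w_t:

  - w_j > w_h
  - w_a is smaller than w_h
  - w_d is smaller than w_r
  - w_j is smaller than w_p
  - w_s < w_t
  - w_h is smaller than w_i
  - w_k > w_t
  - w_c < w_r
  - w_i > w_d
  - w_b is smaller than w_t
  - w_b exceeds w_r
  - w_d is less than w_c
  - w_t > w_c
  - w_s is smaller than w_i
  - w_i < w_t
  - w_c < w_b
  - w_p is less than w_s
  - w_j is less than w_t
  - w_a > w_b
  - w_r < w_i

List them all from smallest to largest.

w_d < w_c < w_r < w_b < w_a < w_h < w_j < w_p < w_s < w_i < w_t < w_k

Nothing is placed below w_d, so it is least; from there w_d < w_c; w_c < w_r; w_r < w_b; w_b < w_a; w_a < w_h; w_h < w_j; w_j < w_p; w_p < w_s; w_s < w_i; w_i < w_t; w_t < w_k, each given directly.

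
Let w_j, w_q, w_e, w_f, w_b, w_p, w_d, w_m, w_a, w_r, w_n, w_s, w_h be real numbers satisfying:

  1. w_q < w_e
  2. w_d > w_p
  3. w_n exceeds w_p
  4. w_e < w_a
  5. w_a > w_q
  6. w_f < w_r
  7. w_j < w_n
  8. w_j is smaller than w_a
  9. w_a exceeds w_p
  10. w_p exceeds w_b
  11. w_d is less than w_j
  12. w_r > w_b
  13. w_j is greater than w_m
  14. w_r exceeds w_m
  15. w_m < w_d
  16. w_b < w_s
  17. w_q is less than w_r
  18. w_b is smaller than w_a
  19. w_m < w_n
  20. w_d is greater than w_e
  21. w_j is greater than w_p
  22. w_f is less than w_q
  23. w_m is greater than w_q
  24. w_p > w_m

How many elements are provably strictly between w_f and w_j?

The relations place w_f below w_j. An element lies strictly between them when it is forced above w_f and also forced below w_j.
Above w_f: {w_q, w_m, w_e, w_p, w_r, w_d, w_n, w_a}. Below w_j: {w_q, w_m, w_b, w_e, w_p, w_d}.
Intersection: {w_q, w_m, w_e, w_p, w_d} — 5.

5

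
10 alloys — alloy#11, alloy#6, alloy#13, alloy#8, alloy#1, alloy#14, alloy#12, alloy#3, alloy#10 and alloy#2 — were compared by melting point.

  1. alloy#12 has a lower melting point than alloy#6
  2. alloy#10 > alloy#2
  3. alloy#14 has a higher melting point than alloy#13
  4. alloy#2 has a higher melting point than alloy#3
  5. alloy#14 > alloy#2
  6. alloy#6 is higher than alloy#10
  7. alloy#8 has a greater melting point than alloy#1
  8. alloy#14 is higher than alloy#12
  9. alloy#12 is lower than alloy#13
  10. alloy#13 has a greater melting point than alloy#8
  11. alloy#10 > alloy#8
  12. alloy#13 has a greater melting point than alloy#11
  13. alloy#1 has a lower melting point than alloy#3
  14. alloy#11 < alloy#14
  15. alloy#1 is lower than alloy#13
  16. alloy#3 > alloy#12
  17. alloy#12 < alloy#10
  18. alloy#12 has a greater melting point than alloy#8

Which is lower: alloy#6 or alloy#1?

Link the given pairs in sequence: alloy#1 < alloy#8; alloy#8 < alloy#12; alloy#12 < alloy#3; alloy#3 < alloy#2; alloy#2 < alloy#10; alloy#10 < alloy#6.
Together: alloy#1 < alloy#8 < alloy#12 < alloy#3 < alloy#2 < alloy#10 < alloy#6.
So alloy#1 < alloy#6; alloy#1 is the lower of the two.

alloy#1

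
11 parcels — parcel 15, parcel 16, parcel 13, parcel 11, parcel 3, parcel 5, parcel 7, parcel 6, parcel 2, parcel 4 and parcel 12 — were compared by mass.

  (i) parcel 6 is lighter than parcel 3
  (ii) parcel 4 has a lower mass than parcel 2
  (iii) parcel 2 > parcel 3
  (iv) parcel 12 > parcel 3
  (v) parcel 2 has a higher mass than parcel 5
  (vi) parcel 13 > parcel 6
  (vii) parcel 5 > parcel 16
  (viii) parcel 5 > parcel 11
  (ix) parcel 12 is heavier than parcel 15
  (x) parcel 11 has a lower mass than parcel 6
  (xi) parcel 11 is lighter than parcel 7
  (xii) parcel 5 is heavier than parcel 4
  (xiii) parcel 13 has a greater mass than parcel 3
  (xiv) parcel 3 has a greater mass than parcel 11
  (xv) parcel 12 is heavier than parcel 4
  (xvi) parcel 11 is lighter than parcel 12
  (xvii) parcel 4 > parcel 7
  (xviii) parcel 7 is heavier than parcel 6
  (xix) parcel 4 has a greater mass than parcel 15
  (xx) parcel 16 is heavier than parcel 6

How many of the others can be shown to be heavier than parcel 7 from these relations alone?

4

The elements the relations force above parcel 7 are parcel 4, parcel 5, parcel 2, parcel 12 — no chain reaches any other.
That is 4.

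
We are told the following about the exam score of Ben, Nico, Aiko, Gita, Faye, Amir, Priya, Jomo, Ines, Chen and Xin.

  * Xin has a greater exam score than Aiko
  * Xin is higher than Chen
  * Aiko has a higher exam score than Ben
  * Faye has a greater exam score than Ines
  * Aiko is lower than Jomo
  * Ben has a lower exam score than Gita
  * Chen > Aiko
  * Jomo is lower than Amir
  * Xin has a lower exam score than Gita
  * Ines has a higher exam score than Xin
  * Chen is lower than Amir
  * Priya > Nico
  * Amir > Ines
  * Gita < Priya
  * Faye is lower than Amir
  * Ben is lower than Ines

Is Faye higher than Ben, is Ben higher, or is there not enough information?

Link the given pairs in sequence: Ben < Aiko; Aiko < Chen; Chen < Xin; Xin < Ines; Ines < Faye.
Together: Ben < Aiko < Chen < Xin < Ines < Faye.
So Faye is higher.

Faye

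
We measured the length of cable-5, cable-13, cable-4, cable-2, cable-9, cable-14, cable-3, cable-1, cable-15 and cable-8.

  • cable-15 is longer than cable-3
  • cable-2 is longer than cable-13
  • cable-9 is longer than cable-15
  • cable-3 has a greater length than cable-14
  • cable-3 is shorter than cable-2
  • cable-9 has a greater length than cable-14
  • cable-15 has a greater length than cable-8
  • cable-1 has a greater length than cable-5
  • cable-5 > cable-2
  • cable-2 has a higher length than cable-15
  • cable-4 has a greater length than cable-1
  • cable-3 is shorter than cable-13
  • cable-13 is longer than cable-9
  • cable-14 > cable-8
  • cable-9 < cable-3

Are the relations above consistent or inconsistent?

Chaining the given relations yields cable-3 < cable-15 < cable-9, so cable-3 < cable-9. But one relation states cable-9 < cable-3. These cannot both hold.

inconsistent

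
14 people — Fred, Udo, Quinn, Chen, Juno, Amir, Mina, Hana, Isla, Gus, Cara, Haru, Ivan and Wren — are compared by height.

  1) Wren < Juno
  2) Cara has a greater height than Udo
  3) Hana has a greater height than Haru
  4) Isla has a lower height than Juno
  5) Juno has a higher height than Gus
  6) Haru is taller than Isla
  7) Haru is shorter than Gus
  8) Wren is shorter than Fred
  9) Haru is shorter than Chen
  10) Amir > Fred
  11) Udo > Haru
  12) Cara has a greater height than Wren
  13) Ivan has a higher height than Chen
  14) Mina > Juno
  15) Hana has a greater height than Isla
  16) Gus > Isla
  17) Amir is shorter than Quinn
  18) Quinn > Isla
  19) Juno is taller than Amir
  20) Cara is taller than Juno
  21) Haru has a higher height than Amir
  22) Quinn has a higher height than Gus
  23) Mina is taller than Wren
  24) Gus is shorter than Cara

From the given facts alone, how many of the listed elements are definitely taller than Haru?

From Haru the given relations immediately reach Hana, Chen, Gus, Udo.
From those, Ivan, Juno, Cara, Quinn — 8 in total.
From those, Mina — 9 in total.
Nothing else is reachable above Haru; 9 in all.

9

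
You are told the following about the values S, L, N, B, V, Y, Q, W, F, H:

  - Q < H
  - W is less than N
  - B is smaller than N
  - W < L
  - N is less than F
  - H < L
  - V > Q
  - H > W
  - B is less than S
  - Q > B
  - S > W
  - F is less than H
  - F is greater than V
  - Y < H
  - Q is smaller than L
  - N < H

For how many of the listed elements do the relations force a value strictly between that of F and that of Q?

The relations place Q below F. An element lies strictly between them when it is forced above Q and also forced below F.
Above Q: {V, H, L}. Below F: {B, W, N, V}.
Intersection: {V} — 1.

1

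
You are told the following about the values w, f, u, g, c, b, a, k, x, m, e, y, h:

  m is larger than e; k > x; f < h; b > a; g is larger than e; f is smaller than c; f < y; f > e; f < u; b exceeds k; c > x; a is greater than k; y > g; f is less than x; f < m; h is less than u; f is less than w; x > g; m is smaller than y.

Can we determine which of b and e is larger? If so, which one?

b

e < f and f < x give e < x.
Then x < k extends the chain to k.
With k < a: e < f < x < k < a.
Then a < b extends the chain to b.
So b is larger.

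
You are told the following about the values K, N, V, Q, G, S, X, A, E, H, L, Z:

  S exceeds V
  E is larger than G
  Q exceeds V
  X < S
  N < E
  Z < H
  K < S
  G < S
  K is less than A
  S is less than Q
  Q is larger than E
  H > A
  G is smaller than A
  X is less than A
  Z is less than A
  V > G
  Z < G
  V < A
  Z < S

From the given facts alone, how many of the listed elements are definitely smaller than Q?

From Q the given relations immediately reach V, E, S.
From those, Z, G, X, N, K — 8 in total.
Nothing else is reachable below Q; 8 in all.

8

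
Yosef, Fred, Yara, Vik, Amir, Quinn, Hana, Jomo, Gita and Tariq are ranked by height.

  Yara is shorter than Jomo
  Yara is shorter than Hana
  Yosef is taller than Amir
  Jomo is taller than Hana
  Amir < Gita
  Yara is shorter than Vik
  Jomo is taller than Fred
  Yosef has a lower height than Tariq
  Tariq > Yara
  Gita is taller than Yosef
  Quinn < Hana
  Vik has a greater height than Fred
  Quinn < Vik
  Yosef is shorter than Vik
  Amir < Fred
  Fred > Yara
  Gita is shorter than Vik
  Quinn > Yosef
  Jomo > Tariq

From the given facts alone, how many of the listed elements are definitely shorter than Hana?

4

From Hana the given relations immediately reach Yara, Quinn.
From those, Yosef — 3 in total.
From those, Amir — 4 in total.
No other element is forced below Hana by the given relations, so the count is 4.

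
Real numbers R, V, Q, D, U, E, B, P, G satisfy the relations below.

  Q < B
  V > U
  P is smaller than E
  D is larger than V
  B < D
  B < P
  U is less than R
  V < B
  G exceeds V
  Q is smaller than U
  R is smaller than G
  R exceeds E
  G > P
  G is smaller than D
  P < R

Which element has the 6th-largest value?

Chaining the given pairs: Q < U < V < B < P < E < R < G < D.
Counting 6 from the largest end gives B.

B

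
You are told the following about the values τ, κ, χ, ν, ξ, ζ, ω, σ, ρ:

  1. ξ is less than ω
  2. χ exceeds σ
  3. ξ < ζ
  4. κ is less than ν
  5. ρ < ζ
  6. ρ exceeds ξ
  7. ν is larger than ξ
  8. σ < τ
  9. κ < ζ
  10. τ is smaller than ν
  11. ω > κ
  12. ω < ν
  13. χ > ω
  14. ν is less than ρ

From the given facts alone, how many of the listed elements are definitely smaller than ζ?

7

Directly below ζ: ξ, κ, ρ.
One step further: ν (4 so far).
One step further: τ, ω (6 so far).
One step further: σ (7 so far).
Nothing else is reachable below ζ; 7 in all.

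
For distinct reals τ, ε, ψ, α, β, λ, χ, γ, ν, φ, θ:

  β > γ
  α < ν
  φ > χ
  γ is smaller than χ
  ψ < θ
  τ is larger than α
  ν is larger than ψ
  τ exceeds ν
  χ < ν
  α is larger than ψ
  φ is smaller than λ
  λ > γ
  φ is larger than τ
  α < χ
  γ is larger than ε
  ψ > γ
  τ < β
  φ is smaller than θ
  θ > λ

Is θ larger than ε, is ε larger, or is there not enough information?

ε < γ and γ < ψ give ε < ψ.
With ψ < α: ε < γ < ψ < α.
With α < χ: ε < γ < ψ < α < χ.
Then χ < ν extends the chain to ν.
Then ν < τ extends the chain to τ.
With τ < φ: ε < γ < ψ < α < χ < ν < τ < φ.
Then φ < λ extends the chain to λ.
With λ < θ: ε < γ < ψ < α < χ < ν < τ < φ < λ < θ.
So θ is larger.

θ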